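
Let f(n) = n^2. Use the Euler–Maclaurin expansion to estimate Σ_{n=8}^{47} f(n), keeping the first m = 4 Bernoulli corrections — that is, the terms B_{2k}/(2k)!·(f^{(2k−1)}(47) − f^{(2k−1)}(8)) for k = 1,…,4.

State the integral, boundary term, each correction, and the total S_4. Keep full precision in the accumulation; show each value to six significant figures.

∫_8^47 x^2 dx evaluates to 34437.0.
½[f(8) + f(47)] = ½[64.0000 + 2209.00] = 1136.50.
So far: 35573.5.
k=1: B_{2}/(2)! × [f^{(1)}(47) − f^{(1)}(8)] = 1/12 × (94.0000 − 16.0000) = 6.50000.
Partial sum through k=1: 35580.0.
k=2: B_{4}/(4)! × [f^{(3)}(47) − f^{(3)}(8)] = −1/720 × (0.00000 − 0.00000) = 0.00000.
Partial sum through k=2: 35580.0.
k=3: B_{6}/(6)! × [f^{(5)}(47) − f^{(5)}(8)] = 1/30240 × (0.00000 − 0.00000) = 0.00000.
Partial sum through k=3: 35580.0.
k=4: B_{8}/(8)! × [f^{(7)}(47) − f^{(7)}(8)] = −1/1209600 × (0.00000 − 0.00000) = 0.00000.

S_4 ≈ 35580.0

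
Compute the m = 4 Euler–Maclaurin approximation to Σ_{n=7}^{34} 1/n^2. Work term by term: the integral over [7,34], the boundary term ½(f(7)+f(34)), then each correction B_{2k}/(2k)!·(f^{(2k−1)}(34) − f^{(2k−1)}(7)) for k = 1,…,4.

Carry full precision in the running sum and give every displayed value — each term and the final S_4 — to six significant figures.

S_4 ≈ 0.124562

The integral term ∫_7^34 1/x^2 dx = 0.113445.
Endpoint term: (f(7) + f(34))/2 = (0.0204082 + 0.000865052)/2 = 0.0106366.
So far: 0.124082.
Order-1 term: 1/12 · (-5.08854e-05 − (-0.00583090)) = 0.000481668.
After k=1: 0.124564.
Order-2 term: −1/720 · (-5.28222e-07 − (-0.00142798)) = -1.98257e-06.
After k=2: 0.124562.
Order-3 term: 1/30240 · (-1.37082e-08 − (-0.000874271)) = 2.89106e-08.
After k=3: 0.124562.
Order-4 term: −1/1209600 · (-6.64065e-10 − (-0.000999167)) = -8.26031e-10.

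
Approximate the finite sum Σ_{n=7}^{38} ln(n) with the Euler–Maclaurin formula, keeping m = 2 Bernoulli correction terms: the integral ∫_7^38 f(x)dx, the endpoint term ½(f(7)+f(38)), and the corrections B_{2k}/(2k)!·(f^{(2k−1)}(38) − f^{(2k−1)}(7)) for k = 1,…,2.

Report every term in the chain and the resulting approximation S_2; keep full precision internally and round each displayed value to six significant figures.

S_2 ≈ 96.3889

Integral: ∫_7^38 ln(x) dx = 93.6069.
Boundary: ½(f(7) + f(38)) = ½(1.94591 + 3.63759) = 2.79175.
So far: 96.3987.
Order-1 term: 1/12 · (0.0263158 − 0.142857) = -0.00971178.
Partial sum through k=1: 96.3889.
Order-2 term: −1/720 · (3.64485e-05 − 0.00583090) = 8.04785e-06.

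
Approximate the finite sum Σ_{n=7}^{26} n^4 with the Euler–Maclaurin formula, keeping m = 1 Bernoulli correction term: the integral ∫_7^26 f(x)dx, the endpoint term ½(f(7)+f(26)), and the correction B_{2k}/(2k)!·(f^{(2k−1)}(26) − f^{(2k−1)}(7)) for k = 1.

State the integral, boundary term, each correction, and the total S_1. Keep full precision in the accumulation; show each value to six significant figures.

S_1 ≈ 2.60835e+06

Integral: ∫_7^26 x^4 dx = 2.37291e+06.
Endpoint term: (f(7) + f(26))/2 = (2401.00 + 456976)/2 = 229688.
So far: 2.60260e+06.
Order-1 term: 1/12 · (70304.0 − 1372.00) = 5744.33.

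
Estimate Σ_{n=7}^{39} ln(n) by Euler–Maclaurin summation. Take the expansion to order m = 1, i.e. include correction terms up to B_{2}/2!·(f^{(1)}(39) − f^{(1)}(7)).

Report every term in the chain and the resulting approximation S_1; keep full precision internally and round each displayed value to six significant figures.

S_1 ≈ 100.053

∫_7^39 ln(x) dx evaluates to 97.2575.
½[f(7) + f(39)] = ½[1.94591 + 3.66356] = 2.80474.
Running total after boundary: 100.062.
Correction k=1: B_{2}/2! · (f^{(1)}(39) − f^{(1)}(7)) = 1/12 · (0.0256410 − 0.142857) = -0.00976801.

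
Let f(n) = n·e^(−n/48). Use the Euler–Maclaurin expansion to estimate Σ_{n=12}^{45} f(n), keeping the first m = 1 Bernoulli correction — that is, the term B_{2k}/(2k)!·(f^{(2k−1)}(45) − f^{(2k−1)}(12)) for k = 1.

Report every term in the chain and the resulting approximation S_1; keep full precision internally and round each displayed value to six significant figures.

The integral term ∫_12^45 x·e^(−x/48) dx = 494.819.
½[f(12) + f(45)] = ½[9.34561 + 17.6223] = 13.4839.
Running total after boundary: 508.303.
Order-1 term: 1/12 · (0.0244754 − 0.584101) = -0.0466354.

S_1 ≈ 508.256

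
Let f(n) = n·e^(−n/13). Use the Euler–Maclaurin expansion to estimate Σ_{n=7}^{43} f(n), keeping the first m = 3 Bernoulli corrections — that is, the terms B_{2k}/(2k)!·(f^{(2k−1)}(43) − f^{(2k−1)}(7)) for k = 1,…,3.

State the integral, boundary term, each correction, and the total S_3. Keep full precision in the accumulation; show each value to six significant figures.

S_3 ≈ 127.903

∫_7^43 x·e^(−x/13) dx evaluates to 125.103.
Endpoint term: (f(7) + f(43))/2 = (4.08552 + 1.57382)/2 = 2.82967.
Integral + boundary = 127.932.
Correction k=1: B_{2}/2! · (f^{(1)}(43) − f^{(1)}(7)) = 1/12 · (-0.0844628 − 0.269375) = -0.0294865.
Running total after k=1: 127.903.
Correction k=2: B_{4}/4! · (f^{(3)}(43) − f^{(3)}(7)) = −1/720 · (-6.66373e-05 − 0.00850098) = 1.18995e-05.
Running total after k=2: 127.903.
Correction k=3: B_{6}/6! · (f^{(5)}(43) − f^{(5)}(7)) = 1/30240 · (2.16867e-06 − 9.11718e-05) = -2.94322e-09.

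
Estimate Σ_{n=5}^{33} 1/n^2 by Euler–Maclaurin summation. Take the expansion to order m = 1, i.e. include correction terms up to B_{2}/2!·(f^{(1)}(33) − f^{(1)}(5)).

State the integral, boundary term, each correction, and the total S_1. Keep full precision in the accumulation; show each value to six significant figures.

∫_5^33 1/x^2 dx evaluates to 0.169697.
Endpoint term: (f(5) + f(33))/2 = (0.0400000 + 0.000918274)/2 = 0.0204591.
So far: 0.190156.
Order-1 term: 1/12 · (-5.56529e-05 − (-0.0160000)) = 0.00132870.

S_1 ≈ 0.191485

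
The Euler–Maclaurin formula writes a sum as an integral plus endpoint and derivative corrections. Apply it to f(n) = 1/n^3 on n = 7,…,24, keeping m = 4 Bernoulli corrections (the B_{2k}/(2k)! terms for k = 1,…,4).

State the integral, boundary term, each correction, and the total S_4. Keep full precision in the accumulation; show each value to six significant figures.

S_4 ≈ 0.0109326

∫_7^24 1/x^3 dx evaluates to 0.00933603.
Boundary: ½(f(7) + f(24)) = ½(0.00291545 + 7.23380e-05) = 0.00149389.
Integral + boundary = 0.0108299.
k=1: B_{2}/(2)! × [f^{(1)}(24) − f^{(1)}(7)] = 1/12 × (-9.04225e-06 − (-0.00124948)) = 0.000103370.
After k=1: 0.0109333.
k=2: B_{4}/(4)! × [f^{(3)}(24) − f^{(3)}(7)] = −1/720 × (-3.13967e-07 − (-0.000509992)) = -7.07886e-07.
After k=2: 0.0109326.
k=3: B_{6}/(6)! × [f^{(5)}(24) − f^{(5)}(7)] = 1/30240 × (-2.28934e-08 − (-0.000437136)) = 1.44548e-08.
After k=3: 0.0109326.
k=4: B_{8}/(8)! × [f^{(7)}(24) − f^{(7)}(7)] = −1/1209600 × (-2.86168e-09 − (-0.000642322)) = -5.31018e-10.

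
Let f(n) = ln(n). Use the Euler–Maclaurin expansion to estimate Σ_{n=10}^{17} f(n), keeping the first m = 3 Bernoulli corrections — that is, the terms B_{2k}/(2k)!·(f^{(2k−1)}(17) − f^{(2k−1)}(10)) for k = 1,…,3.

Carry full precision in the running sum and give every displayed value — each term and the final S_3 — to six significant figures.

∫_10^17 ln(x) dx evaluates to 18.1388.
½[f(10) + f(17)] = ½[2.30259 + 2.83321] = 2.56790.
Running total after boundary: 20.7067.
Order-1 term: 1/12 · (0.0588235 − 0.100000) = -0.00343137.
Partial sum through k=1: 20.7032.
Order-2 term: −1/720 · (0.000407083 − 0.00200000) = 2.21238e-06.
Partial sum through k=2: 20.7032.
Order-3 term: 1/30240 · (1.69031e-05 − 0.000240000) = -7.37754e-09.

S_3 ≈ 20.7032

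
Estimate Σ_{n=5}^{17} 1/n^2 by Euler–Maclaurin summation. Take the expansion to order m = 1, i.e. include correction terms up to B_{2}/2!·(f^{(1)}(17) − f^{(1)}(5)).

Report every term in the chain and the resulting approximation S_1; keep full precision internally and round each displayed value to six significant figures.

∫_5^17 1/x^2 dx evaluates to 0.141176.
Endpoint term: (f(5) + f(17))/2 = (0.0400000 + 0.00346021)/2 = 0.0217301.
So far: 0.162907.
Correction k=1: B_{2}/2! · (f^{(1)}(17) − f^{(1)}(5)) = 1/12 · (-0.000407083 − (-0.0160000)) = 0.00129941.

S_1 ≈ 0.164206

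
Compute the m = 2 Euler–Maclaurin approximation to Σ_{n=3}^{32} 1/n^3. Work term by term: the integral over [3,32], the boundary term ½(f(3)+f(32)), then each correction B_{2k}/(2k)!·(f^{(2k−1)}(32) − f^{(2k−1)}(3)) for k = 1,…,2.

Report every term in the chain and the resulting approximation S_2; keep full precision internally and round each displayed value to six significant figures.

The integral term ∫_3^32 1/x^3 dx = 0.0550673.
Boundary: ½(f(3) + f(32)) = ½(0.0370370 + 3.05176e-05) = 0.0185338.
So far: 0.0736011.
Correction k=1: B_{2}/2! · (f^{(1)}(32) − f^{(1)}(3)) = 1/12 · (-2.86102e-06 − (-0.0370370)) = 0.00308618.
Running total after k=1: 0.0766872.
Correction k=2: B_{4}/4! · (f^{(3)}(32) − f^{(3)}(3)) = −1/720 · (-5.58794e-08 − (-0.0823045)) = -0.000114312.

S_2 ≈ 0.0765729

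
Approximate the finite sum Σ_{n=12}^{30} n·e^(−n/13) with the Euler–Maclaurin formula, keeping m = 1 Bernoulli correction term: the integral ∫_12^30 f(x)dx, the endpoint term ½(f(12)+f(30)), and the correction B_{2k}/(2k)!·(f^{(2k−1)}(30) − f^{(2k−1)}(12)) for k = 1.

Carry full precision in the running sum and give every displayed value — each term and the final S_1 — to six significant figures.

S_1 ≈ 77.3683

The integral term ∫_12^30 x·e^(−x/13) dx = 73.5055.
Endpoint term: (f(12) + f(30))/2 = (4.76754 + 2.98472)/2 = 3.87613.
So far: 77.3817.
Correction k=1: B_{2}/2! · (f^{(1)}(30) − f^{(1)}(12)) = 1/12 · (-0.130103 − 0.0305611) = -0.0133887.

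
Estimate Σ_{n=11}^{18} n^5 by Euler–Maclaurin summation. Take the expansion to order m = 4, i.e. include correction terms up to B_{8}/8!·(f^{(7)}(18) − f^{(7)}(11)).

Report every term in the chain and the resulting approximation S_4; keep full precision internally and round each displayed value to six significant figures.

S_4 ≈ 6.43638e+06

∫_11^18 x^5 dx evaluates to 5.37344e+06.
Endpoint term: (f(11) + f(18))/2 = (161051 + 1.88957e+06)/2 = 1.02531e+06.
Integral + boundary = 6.39875e+06.
Order-1 term: 1/12 · (524880 − 73205.0) = 37639.6.
Running total after k=1: 6.43639e+06.
Order-2 term: −1/720 · (19440.0 − 7260.00) = -16.9167.
Running total after k=2: 6.43638e+06.
Order-3 term: 1/30240 · (120.000 − 120.000) = 0.00000.
Running total after k=3: 6.43638e+06.
Order-4 term: −1/1209600 · (0.00000 − 0.00000) = 0.00000.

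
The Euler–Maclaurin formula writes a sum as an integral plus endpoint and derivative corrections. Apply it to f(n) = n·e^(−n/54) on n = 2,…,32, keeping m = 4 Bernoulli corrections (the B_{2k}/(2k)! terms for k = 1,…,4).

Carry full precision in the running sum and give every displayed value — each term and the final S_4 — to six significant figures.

∫_2^32 x·e^(−x/54) dx evaluates to 346.418.
Endpoint term: (f(2) + f(32))/2 = (1.92728 + 17.6925)/2 = 9.80991.
Integral + boundary = 356.228.
Order-1 term: 1/12 · (0.225252 − 0.927950) = -0.0585581.
After k=1: 356.170.
Order-2 term: −1/720 · (0.000456460 − 0.000979160) = 7.25973e-07.
After k=2: 356.170.
Order-3 term: 1/30240 · (2.86582e-07 − 5.62446e-07) = -9.12250e-12.
After k=3: 356.170.
Order-4 term: −1/1209600 · (1.42876e-10 − 2.70612e-10) = 1.05601e-16.

S_4 ≈ 356.170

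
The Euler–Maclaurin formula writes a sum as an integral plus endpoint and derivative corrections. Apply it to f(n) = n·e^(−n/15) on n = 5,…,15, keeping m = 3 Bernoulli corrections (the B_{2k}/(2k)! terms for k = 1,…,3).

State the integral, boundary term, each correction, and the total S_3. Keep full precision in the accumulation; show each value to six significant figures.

Integral: ∫_5^15 x·e^(−x/15) dx = 49.4136.
½[f(5) + f(15)] = ½[3.58266 + 5.51819] = 4.55042.
Integral + boundary = 53.9641.
Correction k=1: B_{2}/2! · (f^{(1)}(15) − f^{(1)}(5)) = 1/12 · (0.00000 − 0.477688) = -0.0398073.
After k=1: 53.9243.
Correction k=2: B_{4}/4! · (f^{(3)}(15) − f^{(3)}(5)) = −1/720 · (0.00327004 − 0.00849222) = 7.25303e-06.
After k=2: 53.9243.
Correction k=3: B_{6}/6! · (f^{(5)}(15) − f^{(5)}(5)) = 1/30240 · (2.90670e-05 − 6.60506e-05) = -1.22300e-09.

S_3 ≈ 53.9243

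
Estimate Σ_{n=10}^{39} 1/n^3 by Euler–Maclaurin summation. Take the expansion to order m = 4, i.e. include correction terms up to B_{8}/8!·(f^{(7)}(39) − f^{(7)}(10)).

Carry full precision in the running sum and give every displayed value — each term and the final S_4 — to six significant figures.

S_4 ≈ 0.00520451

The integral term ∫_10^39 1/x^3 dx = 0.00467127.
Boundary: ½(f(10) + f(39)) = ½(0.00100000 + 1.68580e-05) = 0.000508429.
Integral + boundary = 0.00517970.
k=1: B_{2}/(2)! × [f^{(1)}(39) − f^{(1)}(10)] = 1/12 × (-1.29677e-06 − (-0.000300000)) = 2.48919e-05.
Running total after k=1: 0.00520459.
k=2: B_{4}/(4)! × [f^{(3)}(39) − f^{(3)}(10)] = −1/720 × (-1.70515e-08 − (-6.00000e-05)) = -8.33097e-08.
Running total after k=2: 0.00520451.
k=3: B_{6}/(6)! × [f^{(5)}(39) − f^{(5)}(10)] = 1/30240 × (-4.70851e-10 − (-2.52000e-05)) = 8.33318e-10.
Running total after k=3: 0.00520451.
k=4: B_{8}/(8)! × [f^{(7)}(39) − f^{(7)}(10)] = −1/1209600 × (-2.22888e-11 − (-1.81440e-05)) = -1.50000e-11.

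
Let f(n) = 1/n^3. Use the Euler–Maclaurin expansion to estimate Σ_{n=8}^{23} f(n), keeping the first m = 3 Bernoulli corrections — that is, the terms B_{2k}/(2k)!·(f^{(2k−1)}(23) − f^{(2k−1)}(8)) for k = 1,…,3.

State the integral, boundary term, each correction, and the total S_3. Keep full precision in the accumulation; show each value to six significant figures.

Integral: ∫_8^23 1/x^3 dx = 0.00686732.
Endpoint term: (f(8) + f(23))/2 = (0.00195312 + 8.21895e-05)/2 = 0.00101766.
Running total after boundary: 0.00788498.
k=1: B_{2}/(2)! × [f^{(1)}(23) − f^{(1)}(8)] = 1/12 × (-1.07204e-05 − (-0.000732422)) = 6.01418e-05.
Partial sum through k=1: 0.00794512.
k=2: B_{4}/(4)! × [f^{(3)}(23) − f^{(3)}(8)] = −1/720 × (-4.05307e-07 − (-0.000228882)) = -3.17329e-07.
Partial sum through k=2: 0.00794480.
k=3: B_{6}/(6)! × [f^{(5)}(23) − f^{(5)}(8)] = 1/30240 × (-3.21794e-08 − (-0.000150204)) = 4.96599e-09.

S_3 ≈ 0.00794481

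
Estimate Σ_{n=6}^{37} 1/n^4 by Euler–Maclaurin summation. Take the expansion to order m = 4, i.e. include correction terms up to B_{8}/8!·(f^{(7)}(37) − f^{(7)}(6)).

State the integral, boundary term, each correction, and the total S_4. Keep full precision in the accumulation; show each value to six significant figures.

S_4 ≈ 0.00196499

The integral term ∫_6^37 1/x^4 dx = 0.00153663.
Boundary: ½(f(6) + f(37)) = ½(0.000771605 + 5.33572e-07) = 0.000386069.
Running total after boundary: 0.00192270.
k=1: B_{2}/(2)! × [f^{(1)}(37) − f^{(1)}(6)] = 1/12 × (-5.76835e-08 − (-0.000514403)) = 4.28621e-05.
After k=1: 0.00196556.
k=2: B_{4}/(4)! × [f^{(3)}(37) − f^{(3)}(6)] = −1/720 × (-1.26406e-09 − (-0.000428669)) = -5.95372e-07.
After k=2: 0.00196497.
k=3: B_{6}/(6)! × [f^{(5)}(37) − f^{(5)}(6)] = 1/30240 × (-5.17075e-11 − (-0.000666819)) = 2.20509e-08.
After k=3: 0.00196499.
k=4: B_{8}/(8)! × [f^{(7)}(37) − f^{(7)}(6)] = −1/1209600 × (-3.39933e-12 − (-0.00166705)) = -1.37818e-09.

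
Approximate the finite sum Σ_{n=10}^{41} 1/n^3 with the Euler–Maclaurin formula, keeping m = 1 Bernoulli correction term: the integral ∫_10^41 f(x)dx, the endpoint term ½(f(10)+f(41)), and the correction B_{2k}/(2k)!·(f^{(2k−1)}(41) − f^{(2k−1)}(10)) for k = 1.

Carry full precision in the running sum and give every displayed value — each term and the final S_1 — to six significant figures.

Integral: ∫_10^41 1/x^3 dx = 0.00470256.
½[f(10) + f(41)] = ½[0.00100000 + 1.45094e-05] = 0.000507255.
So far: 0.00520981.
k=1: B_{2}/(2)! × [f^{(1)}(41) − f^{(1)}(10)] = 1/12 × (-1.06166e-06 − (-0.000300000)) = 2.49115e-05.

S_1 ≈ 0.00523472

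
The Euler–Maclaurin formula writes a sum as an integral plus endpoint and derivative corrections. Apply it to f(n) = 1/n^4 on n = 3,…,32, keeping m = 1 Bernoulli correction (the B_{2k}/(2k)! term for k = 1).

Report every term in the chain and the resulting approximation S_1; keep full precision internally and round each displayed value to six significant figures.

The integral term ∫_3^32 1/x^4 dx = 0.0123355.
Endpoint term: (f(3) + f(32))/2 = (0.0123457 + 9.53674e-07)/2 = 0.00617332.
Integral + boundary = 0.0185088.
Order-1 term: 1/12 · (-1.19209e-07 − (-0.0164609)) = 0.00137173.

S_1 ≈ 0.0198806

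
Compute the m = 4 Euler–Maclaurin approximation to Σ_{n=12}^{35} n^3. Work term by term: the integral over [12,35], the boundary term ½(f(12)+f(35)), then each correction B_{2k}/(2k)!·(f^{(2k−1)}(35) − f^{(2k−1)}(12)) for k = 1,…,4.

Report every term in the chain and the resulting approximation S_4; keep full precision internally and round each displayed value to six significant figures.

S_4 ≈ 392544

The integral term ∫_12^35 x^3 dx = 369972.
Endpoint term: (f(12) + f(35))/2 = (1728.00 + 42875.0)/2 = 22301.5.
Integral + boundary = 392274.
Correction k=1: B_{2}/2! · (f^{(1)}(35) − f^{(1)}(12)) = 1/12 · (3675.00 − 432.000) = 270.250.
Partial sum through k=1: 392544.
Correction k=2: B_{4}/4! · (f^{(3)}(35) − f^{(3)}(12)) = −1/720 · (6.00000 − 6.00000) = 0.00000.
Partial sum through k=2: 392544.
Correction k=3: B_{6}/6! · (f^{(5)}(35) − f^{(5)}(12)) = 1/30240 · (0.00000 − 0.00000) = 0.00000.
Partial sum through k=3: 392544.
Correction k=4: B_{8}/8! · (f^{(7)}(35) − f^{(7)}(12)) = −1/1209600 · (0.00000 − 0.00000) = 0.00000.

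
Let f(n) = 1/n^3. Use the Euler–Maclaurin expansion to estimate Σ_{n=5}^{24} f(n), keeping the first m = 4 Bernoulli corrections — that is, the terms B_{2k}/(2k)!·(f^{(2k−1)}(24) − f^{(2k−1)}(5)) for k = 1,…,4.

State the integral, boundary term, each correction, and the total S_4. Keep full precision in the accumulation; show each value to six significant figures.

∫_5^24 1/x^3 dx evaluates to 0.0191319.
½[f(5) + f(24)] = ½[0.00800000 + 7.23380e-05] = 0.00403617.
Running total after boundary: 0.0231681.
Correction k=1: B_{2}/2! · (f^{(1)}(24) − f^{(1)}(5)) = 1/12 · (-9.04225e-06 − (-0.00480000)) = 0.000399246.
Running total after k=1: 0.0235674.
Correction k=2: B_{4}/4! · (f^{(3)}(24) − f^{(3)}(5)) = −1/720 · (-3.13967e-07 − (-0.00384000)) = -5.33290e-06.
Running total after k=2: 0.0235620.
Correction k=3: B_{6}/6! · (f^{(5)}(24) − f^{(5)}(5)) = 1/30240 · (-2.28934e-08 − (-0.00645120)) = 2.13333e-07.
Running total after k=3: 0.0235622.
Correction k=4: B_{8}/8! · (f^{(7)}(24) − f^{(7)}(5)) = −1/1209600 · (-2.86168e-09 − (-0.0185795)) = -1.53600e-08.

S_4 ≈ 0.0235622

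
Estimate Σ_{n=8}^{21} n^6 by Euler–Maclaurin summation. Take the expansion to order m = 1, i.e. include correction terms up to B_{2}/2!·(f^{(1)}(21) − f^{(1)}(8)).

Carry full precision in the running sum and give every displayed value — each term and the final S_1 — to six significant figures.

S_1 ≈ 3.02039e+08

∫_8^21 x^6 dx evaluates to 2.56999e+08.
½[f(8) + f(21)] = ½[262144 + 8.57661e+07] = 4.30141e+07.
Integral + boundary = 3.00013e+08.
Correction k=1: B_{2}/2! · (f^{(1)}(21) − f^{(1)}(8)) = 1/12 · (2.45046e+07 − 196608) = 2.02567e+06.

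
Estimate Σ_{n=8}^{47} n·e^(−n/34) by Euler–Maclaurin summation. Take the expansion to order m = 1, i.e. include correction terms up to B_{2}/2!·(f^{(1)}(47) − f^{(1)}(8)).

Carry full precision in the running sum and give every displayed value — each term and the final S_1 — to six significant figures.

S_1 ≈ 446.385

Integral: ∫_8^47 x·e^(−x/34) dx = 437.384.
Endpoint term: (f(8) + f(47))/2 = (6.32271 + 11.7964)/2 = 9.05955.
Running total after boundary: 446.444.
Order-1 term: 1/12 · (-0.0959657 − 0.604376) = -0.0583618.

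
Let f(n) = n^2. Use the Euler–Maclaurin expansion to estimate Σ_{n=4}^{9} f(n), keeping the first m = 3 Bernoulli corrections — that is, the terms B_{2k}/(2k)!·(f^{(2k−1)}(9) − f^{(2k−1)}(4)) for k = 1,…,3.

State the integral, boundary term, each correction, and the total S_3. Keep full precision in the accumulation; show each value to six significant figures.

Integral: ∫_4^9 x^2 dx = 221.667.
Endpoint term: (f(4) + f(9))/2 = (16.0000 + 81.0000)/2 = 48.5000.
Running total after boundary: 270.167.
Order-1 term: 1/12 · (18.0000 − 8.00000) = 0.833333.
Partial sum through k=1: 271.000.
Order-2 term: −1/720 · (0.00000 − 0.00000) = 0.00000.
Partial sum through k=2: 271.000.
Order-3 term: 1/30240 · (0.00000 − 0.00000) = 0.00000.

S_3 ≈ 271.000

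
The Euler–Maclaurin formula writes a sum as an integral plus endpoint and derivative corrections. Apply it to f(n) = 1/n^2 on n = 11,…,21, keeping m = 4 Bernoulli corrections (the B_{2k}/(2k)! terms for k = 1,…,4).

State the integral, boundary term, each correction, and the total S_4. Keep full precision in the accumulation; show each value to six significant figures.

Integral: ∫_11^21 1/x^2 dx = 0.0432900.
½[f(11) + f(21)] = ½[0.00826446 + 0.00226757] = 0.00526602.
Running total after boundary: 0.0485561.
k=1: B_{2}/(2)! × [f^{(1)}(21) − f^{(1)}(11)] = 1/12 × (-0.000215959 − (-0.00150263)) = 0.000107223.
Partial sum through k=1: 0.0486633.
k=2: B_{4}/(4)! × [f^{(3)}(21) − f^{(3)}(11)] = −1/720 × (-5.87645e-06 − (-0.000149021)) = -1.98812e-07.
Partial sum through k=2: 0.0486631.
k=3: B_{6}/(6)! × [f^{(5)}(21) − f^{(5)}(11)] = 1/30240 × (-3.99758e-07 − (-3.69474e-05)) = 1.20859e-09.
Partial sum through k=3: 0.0486631.
k=4: B_{8}/(8)! × [f^{(7)}(21) − f^{(7)}(11)] = −1/1209600 × (-5.07630e-08 − (-1.70996e-05)) = -1.40946e-11.

S_4 ≈ 0.0486631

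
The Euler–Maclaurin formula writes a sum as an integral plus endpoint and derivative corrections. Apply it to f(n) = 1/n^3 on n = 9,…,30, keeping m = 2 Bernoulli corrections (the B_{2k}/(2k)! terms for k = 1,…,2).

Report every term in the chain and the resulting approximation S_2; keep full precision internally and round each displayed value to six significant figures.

S_2 ≈ 0.00635931

The integral term ∫_9^30 1/x^3 dx = 0.00561728.
½[f(9) + f(30)] = ½[0.00137174 + 3.70370e-05] = 0.000704390.
So far: 0.00632167.
Correction k=1: B_{2}/2! · (f^{(1)}(30) − f^{(1)}(9)) = 1/12 · (-3.70370e-06 − (-0.000457247)) = 3.77953e-05.
After k=1: 0.00635947.
Correction k=2: B_{4}/4! · (f^{(3)}(30) − f^{(3)}(9)) = −1/720 · (-8.23045e-08 − (-0.000112901)) = -1.56692e-07.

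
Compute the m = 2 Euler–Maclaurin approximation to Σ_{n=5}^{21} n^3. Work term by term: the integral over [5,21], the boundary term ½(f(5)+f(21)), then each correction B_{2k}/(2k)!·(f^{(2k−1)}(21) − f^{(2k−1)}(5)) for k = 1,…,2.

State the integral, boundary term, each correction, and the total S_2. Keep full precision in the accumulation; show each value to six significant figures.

S_2 ≈ 53261.0

Integral: ∫_5^21 x^3 dx = 48464.0.
Boundary: ½(f(5) + f(21)) = ½(125.000 + 9261.00) = 4693.00.
Running total after boundary: 53157.0.
k=1: B_{2}/(2)! × [f^{(1)}(21) − f^{(1)}(5)] = 1/12 × (1323.00 − 75.0000) = 104.000.
Running total after k=1: 53261.0.
k=2: B_{4}/(4)! × [f^{(3)}(21) − f^{(3)}(5)] = −1/720 × (6.00000 − 6.00000) = 0.00000.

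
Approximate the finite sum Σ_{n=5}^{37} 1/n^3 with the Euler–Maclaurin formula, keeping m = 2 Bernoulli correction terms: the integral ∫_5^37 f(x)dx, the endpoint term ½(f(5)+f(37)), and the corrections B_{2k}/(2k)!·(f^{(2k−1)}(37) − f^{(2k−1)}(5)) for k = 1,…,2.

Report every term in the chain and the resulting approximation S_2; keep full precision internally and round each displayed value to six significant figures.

S_2 ≈ 0.0240392

Integral: ∫_5^37 1/x^3 dx = 0.0196348.
½[f(5) + f(37)] = ½[0.00800000 + 1.97422e-05] = 0.00400987.
Integral + boundary = 0.0236446.
Correction k=1: B_{2}/2! · (f^{(1)}(37) − f^{(1)}(5)) = 1/12 · (-1.60072e-06 − (-0.00480000)) = 0.000399867.
After k=1: 0.0240445.
Correction k=2: B_{4}/4! · (f^{(3)}(37) − f^{(3)}(5)) = −1/720 · (-2.33852e-08 − (-0.00384000)) = -5.33330e-06.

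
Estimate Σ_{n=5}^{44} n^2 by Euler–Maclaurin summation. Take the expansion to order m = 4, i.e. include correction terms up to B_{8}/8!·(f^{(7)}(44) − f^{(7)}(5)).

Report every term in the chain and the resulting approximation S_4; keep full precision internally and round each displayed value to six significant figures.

S_4 ≈ 29340.0

The integral term ∫_5^44 x^2 dx = 28353.0.
½[f(5) + f(44)] = ½[25.0000 + 1936.00] = 980.500.
Integral + boundary = 29333.5.
Correction k=1: B_{2}/2! · (f^{(1)}(44) − f^{(1)}(5)) = 1/12 · (88.0000 − 10.0000) = 6.50000.
Partial sum through k=1: 29340.0.
Correction k=2: B_{4}/4! · (f^{(3)}(44) − f^{(3)}(5)) = −1/720 · (0.00000 − 0.00000) = 0.00000.
Partial sum through k=2: 29340.0.
Correction k=3: B_{6}/6! · (f^{(5)}(44) − f^{(5)}(5)) = 1/30240 · (0.00000 − 0.00000) = 0.00000.
Partial sum through k=3: 29340.0.
Correction k=4: B_{8}/8! · (f^{(7)}(44) − f^{(7)}(5)) = −1/1209600 · (0.00000 − 0.00000) = 0.00000.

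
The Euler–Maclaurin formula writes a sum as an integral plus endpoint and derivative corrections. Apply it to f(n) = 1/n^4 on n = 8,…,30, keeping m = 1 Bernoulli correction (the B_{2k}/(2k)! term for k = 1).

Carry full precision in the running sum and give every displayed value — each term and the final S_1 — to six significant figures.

S_1 ≈ 0.000771542

The integral term ∫_8^30 1/x^4 dx = 0.000638696.
Endpoint term: (f(8) + f(30))/2 = (0.000244141 + 1.23457e-06)/2 = 0.000122688.
So far: 0.000761384.
Order-1 term: 1/12 · (-1.64609e-07 − (-0.000122070)) = 1.01588e-05.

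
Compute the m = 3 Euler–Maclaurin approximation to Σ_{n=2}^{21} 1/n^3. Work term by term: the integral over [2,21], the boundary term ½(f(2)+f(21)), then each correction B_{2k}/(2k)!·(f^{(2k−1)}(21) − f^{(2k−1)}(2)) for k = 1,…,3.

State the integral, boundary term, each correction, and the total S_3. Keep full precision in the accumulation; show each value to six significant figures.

S_3 ≈ 0.201067

∫_2^21 1/x^3 dx evaluates to 0.123866.
Boundary: ½(f(2) + f(21)) = ½(0.125000 + 0.000107980) = 0.0625540.
Integral + boundary = 0.186420.
Order-1 term: 1/12 · (-1.54257e-05 − (-0.187500)) = 0.0156237.
Running total after k=1: 0.202044.
Order-2 term: −1/720 · (-6.99577e-07 − (-0.937500)) = -0.00130208.
Running total after k=2: 0.200742.
Order-3 term: 1/30240 · (-6.66264e-08 − (-9.84375)) = 0.000325521.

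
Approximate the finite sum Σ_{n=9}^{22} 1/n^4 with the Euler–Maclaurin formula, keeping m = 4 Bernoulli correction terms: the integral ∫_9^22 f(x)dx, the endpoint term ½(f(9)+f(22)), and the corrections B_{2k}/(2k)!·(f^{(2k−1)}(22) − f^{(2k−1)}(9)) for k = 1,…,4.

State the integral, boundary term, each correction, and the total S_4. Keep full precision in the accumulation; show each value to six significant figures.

Integral: ∫_9^22 1/x^4 dx = 0.000425943.
Endpoint term: (f(9) + f(22))/2 = (0.000152416 + 4.26883e-06)/2 = 7.83423e-05.
Running total after boundary: 0.000504285.
Order-1 term: 1/12 · (-7.76152e-07 − (-6.77404e-05)) = 5.58035e-06.
Partial sum through k=1: 0.000509865.
Order-2 term: −1/720 · (-4.81086e-08 − (-2.50890e-05)) = -3.47790e-08.
Partial sum through k=2: 0.000509830.
Order-3 term: 1/30240 · (-5.56628e-09 − (-1.73455e-05)) = 5.73410e-10.
Partial sum through k=3: 0.000509831.
Order-4 term: −1/1209600 · (-1.03505e-09 − (-1.92728e-05)) = -1.59323e-11.

S_4 ≈ 0.000509831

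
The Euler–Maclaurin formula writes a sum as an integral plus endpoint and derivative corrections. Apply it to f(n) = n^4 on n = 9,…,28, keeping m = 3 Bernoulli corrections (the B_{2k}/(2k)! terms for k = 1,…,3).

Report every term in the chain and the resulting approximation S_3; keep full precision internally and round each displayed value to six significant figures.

S_3 ≈ 3.74795e+06

Integral: ∫_9^28 x^4 dx = 3.43026e+06.
Endpoint term: (f(9) + f(28))/2 = (6561.00 + 614656)/2 = 310608.
So far: 3.74087e+06.
Order-1 term: 1/12 · (87808.0 − 2916.00) = 7074.33.
Running total after k=1: 3.74795e+06.
Order-2 term: −1/720 · (672.000 − 216.000) = -0.633333.
Running total after k=2: 3.74795e+06.
Order-3 term: 1/30240 · (0.00000 − 0.00000) = 0.00000.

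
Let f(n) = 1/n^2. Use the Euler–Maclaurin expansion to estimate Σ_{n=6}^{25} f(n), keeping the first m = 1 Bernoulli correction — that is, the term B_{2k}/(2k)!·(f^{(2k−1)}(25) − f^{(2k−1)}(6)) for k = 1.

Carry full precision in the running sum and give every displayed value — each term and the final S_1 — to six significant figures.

S_1 ≈ 0.142116

Integral: ∫_6^25 1/x^2 dx = 0.126667.
½[f(6) + f(25)] = ½[0.0277778 + 0.00160000] = 0.0146889.
Integral + boundary = 0.141356.
Order-1 term: 1/12 · (-0.000128000 − (-0.00925926)) = 0.000760938.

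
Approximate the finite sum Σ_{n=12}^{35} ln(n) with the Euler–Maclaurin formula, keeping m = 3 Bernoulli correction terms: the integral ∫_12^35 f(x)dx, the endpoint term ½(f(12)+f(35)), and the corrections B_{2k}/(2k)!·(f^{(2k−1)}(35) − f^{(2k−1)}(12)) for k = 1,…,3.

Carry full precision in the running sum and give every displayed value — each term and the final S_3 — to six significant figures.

Integral: ∫_12^35 ln(x) dx = 71.6183.
Boundary: ½(f(12) + f(35)) = ½(2.48491 + 3.55535) = 3.02013.
So far: 74.6384.
k=1: B_{2}/(2)! × [f^{(1)}(35) − f^{(1)}(12)] = 1/12 × (0.0285714 − 0.0833333) = -0.00456349.
After k=1: 74.6339.
k=2: B_{4}/(4)! × [f^{(3)}(35) − f^{(3)}(12)] = −1/720 × (4.66472e-05 − 0.00115741) = 1.54272e-06.
After k=2: 74.6339.
k=3: B_{6}/(6)! × [f^{(5)}(35) − f^{(5)}(12)] = 1/30240 × (4.56952e-07 − 9.64506e-05) = -3.17439e-09.

S_3 ≈ 74.6339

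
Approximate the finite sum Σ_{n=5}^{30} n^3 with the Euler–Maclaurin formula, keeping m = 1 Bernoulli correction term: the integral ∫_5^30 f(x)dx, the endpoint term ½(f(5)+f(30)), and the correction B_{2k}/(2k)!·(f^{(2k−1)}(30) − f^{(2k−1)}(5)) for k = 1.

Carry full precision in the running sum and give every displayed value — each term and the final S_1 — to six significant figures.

S_1 ≈ 216125

Integral: ∫_5^30 x^3 dx = 202344.
Endpoint term: (f(5) + f(30))/2 = (125.000 + 27000.0)/2 = 13562.5.
Running total after boundary: 215906.
Order-1 term: 1/12 · (2700.00 − 75.0000) = 218.750.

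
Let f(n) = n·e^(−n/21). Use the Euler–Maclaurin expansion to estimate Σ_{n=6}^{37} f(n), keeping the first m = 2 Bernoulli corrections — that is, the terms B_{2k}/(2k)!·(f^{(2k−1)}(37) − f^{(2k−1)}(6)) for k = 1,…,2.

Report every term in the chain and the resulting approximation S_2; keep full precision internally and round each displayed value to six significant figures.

S_2 ≈ 222.311

The integral term ∫_6^37 x·e^(−x/21) dx = 216.936.
½[f(6) + f(37)] = ½[4.50886 + 6.35355] = 5.43121.
Integral + boundary = 222.367.
Correction k=1: B_{2}/2! · (f^{(1)}(37) − f^{(1)}(6)) = 1/12 · (-0.130832 − 0.536769) = -0.0556335.
After k=1: 222.311.
Correction k=2: B_{4}/4! · (f^{(3)}(37) − f^{(3)}(6)) = −1/720 · (0.000482092 − 0.00462522) = 5.75435e-06.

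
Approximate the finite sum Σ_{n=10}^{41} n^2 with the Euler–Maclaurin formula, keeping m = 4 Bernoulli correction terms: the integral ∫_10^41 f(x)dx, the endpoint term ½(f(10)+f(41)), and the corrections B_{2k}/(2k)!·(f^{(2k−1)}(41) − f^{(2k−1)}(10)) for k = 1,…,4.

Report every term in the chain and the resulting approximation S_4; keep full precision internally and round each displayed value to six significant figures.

∫_10^41 x^2 dx evaluates to 22640.3.
Endpoint term: (f(10) + f(41))/2 = (100.000 + 1681.00)/2 = 890.500.
So far: 23530.8.
Order-1 term: 1/12 · (82.0000 − 20.0000) = 5.16667.
Partial sum through k=1: 23536.0.
Order-2 term: −1/720 · (0.00000 − 0.00000) = 0.00000.
Partial sum through k=2: 23536.0.
Order-3 term: 1/30240 · (0.00000 − 0.00000) = 0.00000.
Partial sum through k=3: 23536.0.
Order-4 term: −1/1209600 · (0.00000 − 0.00000) = 0.00000.

S_4 ≈ 23536.0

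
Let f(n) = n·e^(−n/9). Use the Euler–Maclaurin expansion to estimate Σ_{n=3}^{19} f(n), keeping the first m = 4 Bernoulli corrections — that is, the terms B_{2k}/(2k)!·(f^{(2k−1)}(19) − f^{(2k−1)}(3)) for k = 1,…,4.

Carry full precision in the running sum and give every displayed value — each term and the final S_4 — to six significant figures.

The integral term ∫_3^19 x·e^(−x/9) dx = 46.8673.
Boundary: ½(f(3) + f(19)) = ½(2.14959 + 2.30096) = 2.22528.
Integral + boundary = 49.0926.
k=1: B_{2}/(2)! × [f^{(1)}(19) − f^{(1)}(3)] = 1/12 × (-0.134559 − 0.477688) = -0.0510206.
Partial sum through k=1: 49.0416.
k=2: B_{4}/(4)! × [f^{(3)}(19) − f^{(3)}(3)] = −1/720 × (0.00132898 − 0.0235895) = 3.09174e-05.
Partial sum through k=2: 49.0416.
k=3: B_{6}/(6)! × [f^{(5)}(19) − f^{(5)}(3)] = 1/30240 × (5.33233e-05 − 0.000509650) = -1.50902e-08.
Partial sum through k=3: 49.0416.
k=4: B_{8}/(8)! × [f^{(7)}(19) − f^{(7)}(3)] = −1/1209600 × (1.11407e-06 − 8.98853e-06) = 6.50998e-12.

S_4 ≈ 49.0416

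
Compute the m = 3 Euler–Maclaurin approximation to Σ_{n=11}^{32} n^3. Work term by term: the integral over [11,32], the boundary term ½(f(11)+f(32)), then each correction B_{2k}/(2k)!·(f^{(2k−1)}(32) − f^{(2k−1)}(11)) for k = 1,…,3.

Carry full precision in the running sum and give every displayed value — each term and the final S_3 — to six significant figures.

The integral term ∫_11^32 x^3 dx = 258484.
Endpoint term: (f(11) + f(32))/2 = (1331.00 + 32768.0)/2 = 17049.5.
So far: 275533.
k=1: B_{2}/(2)! × [f^{(1)}(32) − f^{(1)}(11)] = 1/12 × (3072.00 − 363.000) = 225.750.
Running total after k=1: 275759.
k=2: B_{4}/(4)! × [f^{(3)}(32) − f^{(3)}(11)] = −1/720 × (6.00000 − 6.00000) = 0.00000.
Running total after k=2: 275759.
k=3: B_{6}/(6)! × [f^{(5)}(32) − f^{(5)}(11)] = 1/30240 × (0.00000 − 0.00000) = 0.00000.

S_3 ≈ 275759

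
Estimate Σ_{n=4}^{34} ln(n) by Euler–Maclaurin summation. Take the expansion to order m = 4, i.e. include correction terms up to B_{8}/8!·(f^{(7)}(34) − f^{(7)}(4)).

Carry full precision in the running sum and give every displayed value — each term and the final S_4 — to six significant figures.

S_4 ≈ 86.7891

The integral term ∫_4^34 ln(x) dx = 84.3511.
Endpoint term: (f(4) + f(34))/2 = (1.38629 + 3.52636)/2 = 2.45633.
So far: 86.8074.
k=1: B_{2}/(2)! × [f^{(1)}(34) − f^{(1)}(4)] = 1/12 × (0.0294118 − 0.250000) = -0.0183824.
After k=1: 86.7890.
k=2: B_{4}/(4)! × [f^{(3)}(34) − f^{(3)}(4)] = −1/720 × (5.08854e-05 − 0.0312500) = 4.33321e-05.
After k=2: 86.7891.
k=3: B_{6}/(6)! × [f^{(5)}(34) − f^{(5)}(4)] = 1/30240 × (5.28222e-07 − 0.0234375) = -7.75032e-07.
After k=3: 86.7891.
k=4: B_{8}/(8)! × [f^{(7)}(34) − f^{(7)}(4)] = −1/1209600 × (1.37082e-08 − 0.0439453) = 3.63304e-08.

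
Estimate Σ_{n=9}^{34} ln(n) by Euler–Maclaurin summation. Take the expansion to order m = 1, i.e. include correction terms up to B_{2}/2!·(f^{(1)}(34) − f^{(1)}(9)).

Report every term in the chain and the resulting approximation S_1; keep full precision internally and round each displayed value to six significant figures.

The integral term ∫_9^34 ln(x) dx = 75.1212.
Boundary: ½(f(9) + f(34)) = ½(2.19722 + 3.52636) = 2.86179.
Integral + boundary = 77.9830.
k=1: B_{2}/(2)! × [f^{(1)}(34) − f^{(1)}(9)] = 1/12 × (0.0294118 − 0.111111) = -0.00680828.

S_1 ≈ 77.9762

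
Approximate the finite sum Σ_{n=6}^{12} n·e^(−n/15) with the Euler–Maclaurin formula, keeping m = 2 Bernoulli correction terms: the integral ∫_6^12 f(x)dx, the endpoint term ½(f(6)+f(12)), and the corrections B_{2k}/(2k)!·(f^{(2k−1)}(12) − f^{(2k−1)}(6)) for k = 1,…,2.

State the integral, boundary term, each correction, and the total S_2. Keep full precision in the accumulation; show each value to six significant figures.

Integral: ∫_6^12 x·e^(−x/15) dx = 29.1726.
Boundary: ½(f(6) + f(12)) = ½(4.02192 + 5.39195) = 4.70693.
So far: 33.8795.
Correction k=1: B_{2}/2! · (f^{(1)}(12) − f^{(1)}(6)) = 1/12 · (0.0898658 − 0.402192) = -0.0260272.
Partial sum through k=1: 33.8535.
Correction k=2: B_{4}/4! · (f^{(3)}(12) − f^{(3)}(6)) = −1/720 · (0.00439344 − 0.00774592) = 4.65622e-06.

S_2 ≈ 33.8535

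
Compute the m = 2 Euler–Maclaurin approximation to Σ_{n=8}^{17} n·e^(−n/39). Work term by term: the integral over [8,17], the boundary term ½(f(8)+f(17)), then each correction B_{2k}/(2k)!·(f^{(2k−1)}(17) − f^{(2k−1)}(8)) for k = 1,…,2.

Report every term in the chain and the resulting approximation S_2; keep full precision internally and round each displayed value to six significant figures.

Integral: ∫_8^17 x·e^(−x/39) dx = 80.6991.
Endpoint term: (f(8) + f(17))/2 = (6.51634 + 10.9936)/2 = 8.75499.
So far: 89.4541.
Correction k=1: B_{2}/2! · (f^{(1)}(17) − f^{(1)}(8)) = 1/12 · (0.364796 − 0.647457) = -0.0235551.
Running total after k=1: 89.4306.
Correction k=2: B_{4}/4! · (f^{(3)}(17) − f^{(3)}(8)) = −1/720 · (0.00109018 − 0.00149674) = 5.64668e-07.

S_2 ≈ 89.4306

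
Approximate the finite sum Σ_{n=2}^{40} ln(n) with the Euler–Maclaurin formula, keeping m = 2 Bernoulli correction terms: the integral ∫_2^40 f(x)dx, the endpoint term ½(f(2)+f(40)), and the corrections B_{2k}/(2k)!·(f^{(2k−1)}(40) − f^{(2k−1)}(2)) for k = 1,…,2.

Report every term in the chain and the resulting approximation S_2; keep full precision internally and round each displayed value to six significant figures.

S_2 ≈ 110.321

The integral term ∫_2^40 ln(x) dx = 108.169.
Boundary: ½(f(2) + f(40)) = ½(0.693147 + 3.68888) = 2.19101.
Integral + boundary = 110.360.
k=1: B_{2}/(2)! × [f^{(1)}(40) − f^{(1)}(2)] = 1/12 × (0.0250000 − 0.500000) = -0.0395833.
Partial sum through k=1: 110.320.
k=2: B_{4}/(4)! × [f^{(3)}(40) − f^{(3)}(2)] = −1/720 × (3.12500e-05 − 0.250000) = 0.000347179.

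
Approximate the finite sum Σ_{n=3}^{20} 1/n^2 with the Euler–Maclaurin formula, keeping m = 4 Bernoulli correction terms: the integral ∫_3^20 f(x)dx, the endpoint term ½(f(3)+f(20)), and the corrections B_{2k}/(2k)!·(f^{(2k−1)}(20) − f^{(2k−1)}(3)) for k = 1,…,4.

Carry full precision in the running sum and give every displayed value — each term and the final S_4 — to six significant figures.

S_4 ≈ 0.346163

∫_3^20 1/x^2 dx evaluates to 0.283333.
Boundary: ½(f(3) + f(20)) = ½(0.111111 + 0.00250000) = 0.0568056.
Integral + boundary = 0.340139.
Order-1 term: 1/12 · (-0.000250000 − (-0.0740741)) = 0.00615201.
Running total after k=1: 0.346291.
Order-2 term: −1/720 · (-7.50000e-06 − (-0.0987654)) = -0.000137164.
Running total after k=2: 0.346154.
Order-3 term: 1/30240 · (-5.62500e-07 − (-0.329218)) = 1.08868e-05.
Running total after k=3: 0.346165.
Order-4 term: −1/1209600 · (-7.87500e-08 − (-2.04847)) = -1.69351e-06.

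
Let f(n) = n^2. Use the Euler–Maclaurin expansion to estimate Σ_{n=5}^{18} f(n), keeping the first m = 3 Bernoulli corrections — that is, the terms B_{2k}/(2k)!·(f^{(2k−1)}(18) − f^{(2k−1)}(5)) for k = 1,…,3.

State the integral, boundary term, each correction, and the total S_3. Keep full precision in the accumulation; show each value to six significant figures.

S_3 ≈ 2079.00

The integral term ∫_5^18 x^2 dx = 1902.33.
Boundary: ½(f(5) + f(18)) = ½(25.0000 + 324.000) = 174.500.
So far: 2076.83.
Correction k=1: B_{2}/2! · (f^{(1)}(18) − f^{(1)}(5)) = 1/12 · (36.0000 − 10.0000) = 2.16667.
Partial sum through k=1: 2079.00.
Correction k=2: B_{4}/4! · (f^{(3)}(18) − f^{(3)}(5)) = −1/720 · (0.00000 − 0.00000) = 0.00000.
Partial sum through k=2: 2079.00.
Correction k=3: B_{6}/6! · (f^{(5)}(18) − f^{(5)}(5)) = 1/30240 · (0.00000 − 0.00000) = 0.00000.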